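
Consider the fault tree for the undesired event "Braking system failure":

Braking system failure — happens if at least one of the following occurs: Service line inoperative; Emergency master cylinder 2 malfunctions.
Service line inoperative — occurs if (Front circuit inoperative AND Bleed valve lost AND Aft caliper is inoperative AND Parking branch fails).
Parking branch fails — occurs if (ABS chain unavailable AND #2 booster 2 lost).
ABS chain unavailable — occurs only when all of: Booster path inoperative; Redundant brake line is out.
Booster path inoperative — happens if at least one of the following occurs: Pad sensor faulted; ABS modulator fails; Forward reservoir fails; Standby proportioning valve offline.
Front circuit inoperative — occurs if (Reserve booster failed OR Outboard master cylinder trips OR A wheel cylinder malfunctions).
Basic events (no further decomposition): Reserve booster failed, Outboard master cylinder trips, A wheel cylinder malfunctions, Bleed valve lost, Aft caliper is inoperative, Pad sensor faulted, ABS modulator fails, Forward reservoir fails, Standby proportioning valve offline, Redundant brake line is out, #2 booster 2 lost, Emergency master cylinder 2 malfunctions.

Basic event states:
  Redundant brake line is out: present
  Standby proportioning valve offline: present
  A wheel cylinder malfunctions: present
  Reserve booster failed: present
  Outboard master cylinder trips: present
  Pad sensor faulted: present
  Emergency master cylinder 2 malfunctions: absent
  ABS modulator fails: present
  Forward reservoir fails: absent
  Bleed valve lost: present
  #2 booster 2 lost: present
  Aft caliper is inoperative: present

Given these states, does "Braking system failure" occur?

Front circuit inoperative [OR]: Reserve booster failed=occurs, Outboard master cylinder trips=occurs, A wheel cylinder malfunctions=occurs → at least one input occurs → occurs.
Booster path inoperative [OR]: Pad sensor faulted=occurs, ABS modulator fails=occurs, Forward reservoir fails=not, Standby proportioning valve offline=occurs → at least one input occurs → occurs.
ABS chain unavailable [AND]: Booster path inoperative=occurs, Redundant brake line is out=occurs → all inputs occur → occurs.
Parking branch fails [AND]: ABS chain unavailable=occurs, #2 booster 2 lost=occurs → all inputs occur → occurs.
Service line inoperative [AND]: Front circuit inoperative=occurs, Bleed valve lost=occurs, Aft caliper is inoperative=occurs, Parking branch fails=occurs → all inputs occur → occurs.
Braking system failure [OR]: Service line inoperative=occurs, Emergency master cylinder 2 malfunctions=not → at least one input occurs → occurs.

Yes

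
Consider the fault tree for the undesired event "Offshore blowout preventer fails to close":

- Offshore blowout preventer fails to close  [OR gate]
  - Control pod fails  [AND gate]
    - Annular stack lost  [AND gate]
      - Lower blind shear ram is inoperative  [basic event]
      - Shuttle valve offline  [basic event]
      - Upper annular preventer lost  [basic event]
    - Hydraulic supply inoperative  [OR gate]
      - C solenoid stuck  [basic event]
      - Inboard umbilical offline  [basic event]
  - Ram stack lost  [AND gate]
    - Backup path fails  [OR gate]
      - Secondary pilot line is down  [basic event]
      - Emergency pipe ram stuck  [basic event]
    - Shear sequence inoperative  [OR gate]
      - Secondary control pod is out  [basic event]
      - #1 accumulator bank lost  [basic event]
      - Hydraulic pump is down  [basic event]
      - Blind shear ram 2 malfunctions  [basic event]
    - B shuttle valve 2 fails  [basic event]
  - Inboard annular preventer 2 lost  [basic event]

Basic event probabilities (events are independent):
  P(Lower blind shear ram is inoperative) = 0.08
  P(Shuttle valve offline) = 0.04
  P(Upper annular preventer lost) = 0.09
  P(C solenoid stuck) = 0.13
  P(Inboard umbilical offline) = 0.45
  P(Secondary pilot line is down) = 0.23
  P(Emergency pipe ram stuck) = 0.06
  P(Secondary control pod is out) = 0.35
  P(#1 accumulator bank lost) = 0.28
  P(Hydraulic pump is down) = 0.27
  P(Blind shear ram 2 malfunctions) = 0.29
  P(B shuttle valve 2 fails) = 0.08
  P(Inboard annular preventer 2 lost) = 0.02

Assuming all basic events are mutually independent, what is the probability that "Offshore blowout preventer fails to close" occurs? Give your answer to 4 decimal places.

0.0365

P(Annular stack lost) [AND] = 0.08 × 0.04 × 0.09 = 0.000288
P(Hydraulic supply inoperative) [OR] = 1 − (1−0.13) × (1−0.45) = 0.521500
P(Control pod fails) [AND] = 0.000288 × 0.521500 = 0.000150
P(Backup path fails) [OR] = 1 − (1−0.23) × (1−0.06) = 0.276200
P(Shear sequence inoperative) [OR] = 1 − (1−0.35) × (1−0.28) × (1−0.27) × (1−0.29) = 0.757436
P(Ram stack lost) [AND] = 0.276200 × 0.757436 × 0.08 = 0.016736
P(Offshore blowout preventer fails to close) [OR] = 1 − (1−0.000150) × (1−0.016736) × (1−0.02) = 0.036546
Rounded to 4 decimal places: P(Offshore blowout preventer fails to close) ≈ 0.0365.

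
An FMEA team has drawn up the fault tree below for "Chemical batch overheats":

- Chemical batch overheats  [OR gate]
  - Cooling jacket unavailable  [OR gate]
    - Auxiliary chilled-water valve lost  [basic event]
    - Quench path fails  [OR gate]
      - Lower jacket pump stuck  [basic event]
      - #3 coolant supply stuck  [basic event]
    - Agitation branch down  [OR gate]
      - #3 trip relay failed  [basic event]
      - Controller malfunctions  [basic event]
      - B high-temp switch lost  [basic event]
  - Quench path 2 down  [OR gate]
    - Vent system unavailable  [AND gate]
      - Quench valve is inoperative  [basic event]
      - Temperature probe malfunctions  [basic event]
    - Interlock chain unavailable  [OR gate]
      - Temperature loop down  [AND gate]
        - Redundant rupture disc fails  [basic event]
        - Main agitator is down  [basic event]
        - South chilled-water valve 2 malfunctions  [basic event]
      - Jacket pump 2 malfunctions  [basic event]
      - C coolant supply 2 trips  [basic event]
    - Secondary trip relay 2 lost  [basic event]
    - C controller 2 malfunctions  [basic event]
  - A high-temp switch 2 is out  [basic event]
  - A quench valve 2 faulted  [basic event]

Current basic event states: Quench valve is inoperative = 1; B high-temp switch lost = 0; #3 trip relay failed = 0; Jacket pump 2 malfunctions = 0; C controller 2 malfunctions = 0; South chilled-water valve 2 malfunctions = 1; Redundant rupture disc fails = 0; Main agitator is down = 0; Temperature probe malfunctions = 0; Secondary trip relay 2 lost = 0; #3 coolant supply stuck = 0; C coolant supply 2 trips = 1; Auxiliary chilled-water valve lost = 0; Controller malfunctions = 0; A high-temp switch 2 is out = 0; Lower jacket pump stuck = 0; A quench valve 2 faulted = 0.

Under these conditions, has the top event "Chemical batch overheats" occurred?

Quench path fails [OR]: Lower jacket pump stuck=not, #3 coolant supply stuck=not → no input occurs → does not occur.
Agitation branch down [OR]: #3 trip relay failed=not, Controller malfunctions=not, B high-temp switch lost=not → no input occurs → does not occur.
Cooling jacket unavailable [OR]: Auxiliary chilled-water valve lost=not, Quench path fails=not, Agitation branch down=not → no input occurs → does not occur.
Vent system unavailable [AND]: Quench valve is inoperative=occurs, Temperature probe malfunctions=not → not all inputs occur → does not occur.
Temperature loop down [AND]: Redundant rupture disc fails=not, Main agitator is down=not, South chilled-water valve 2 malfunctions=occurs → not all inputs occur → does not occur.
Interlock chain unavailable [OR]: Temperature loop down=not, Jacket pump 2 malfunctions=not, C coolant supply 2 trips=occurs → at least one input occurs → occurs.
Quench path 2 down [OR]: Vent system unavailable=not, Interlock chain unavailable=occurs, Secondary trip relay 2 lost=not, C controller 2 malfunctions=not → at least one input occurs → occurs.
Chemical batch overheats [OR]: Cooling jacket unavailable=not, Quench path 2 down=occurs, A high-temp switch 2 is out=not, A quench valve 2 faulted=not → at least one input occurs → occurs.

Yes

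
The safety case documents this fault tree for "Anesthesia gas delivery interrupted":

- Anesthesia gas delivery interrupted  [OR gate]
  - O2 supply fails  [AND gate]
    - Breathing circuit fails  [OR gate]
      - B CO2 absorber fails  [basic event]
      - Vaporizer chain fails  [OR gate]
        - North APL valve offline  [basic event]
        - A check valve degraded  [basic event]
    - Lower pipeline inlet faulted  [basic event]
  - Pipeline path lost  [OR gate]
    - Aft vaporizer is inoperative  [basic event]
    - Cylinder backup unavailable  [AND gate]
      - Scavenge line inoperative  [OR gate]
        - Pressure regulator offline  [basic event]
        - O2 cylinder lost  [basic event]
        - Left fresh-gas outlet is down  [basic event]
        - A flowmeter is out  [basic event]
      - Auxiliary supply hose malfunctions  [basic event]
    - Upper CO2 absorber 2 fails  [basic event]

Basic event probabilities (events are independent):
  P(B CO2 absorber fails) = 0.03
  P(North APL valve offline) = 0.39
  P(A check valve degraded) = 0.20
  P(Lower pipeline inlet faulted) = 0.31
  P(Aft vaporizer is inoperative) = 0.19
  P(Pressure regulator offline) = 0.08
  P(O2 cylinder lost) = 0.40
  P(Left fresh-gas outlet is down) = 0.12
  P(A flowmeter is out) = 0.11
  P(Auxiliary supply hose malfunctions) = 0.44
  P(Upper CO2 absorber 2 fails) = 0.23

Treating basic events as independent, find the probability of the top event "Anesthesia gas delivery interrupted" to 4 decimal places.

0.6085

P(Vaporizer chain fails) [OR] = 1 − (1−0.39) × (1−0.20) = 0.512000
P(Breathing circuit fails) [OR] = 1 − (1−0.03) × (1−0.512000) = 0.526640
P(O2 supply fails) [AND] = 0.526640 × 0.31 = 0.163258
P(Scavenge line inoperative) [OR] = 1 − (1−0.08) × (1−0.40) × (1−0.12) × (1−0.11) = 0.567674
P(Cylinder backup unavailable) [AND] = 0.567674 × 0.44 = 0.249777
P(Pipeline path lost) [OR] = 1 − (1−0.19) × (1−0.249777) × (1−0.23) = 0.532086
P(Anesthesia gas delivery interrupted) [OR] = 1 − (1−0.163258) × (1−0.532086) = 0.608477
Rounded to 4 decimal places: P(Anesthesia gas delivery interrupted) ≈ 0.6085.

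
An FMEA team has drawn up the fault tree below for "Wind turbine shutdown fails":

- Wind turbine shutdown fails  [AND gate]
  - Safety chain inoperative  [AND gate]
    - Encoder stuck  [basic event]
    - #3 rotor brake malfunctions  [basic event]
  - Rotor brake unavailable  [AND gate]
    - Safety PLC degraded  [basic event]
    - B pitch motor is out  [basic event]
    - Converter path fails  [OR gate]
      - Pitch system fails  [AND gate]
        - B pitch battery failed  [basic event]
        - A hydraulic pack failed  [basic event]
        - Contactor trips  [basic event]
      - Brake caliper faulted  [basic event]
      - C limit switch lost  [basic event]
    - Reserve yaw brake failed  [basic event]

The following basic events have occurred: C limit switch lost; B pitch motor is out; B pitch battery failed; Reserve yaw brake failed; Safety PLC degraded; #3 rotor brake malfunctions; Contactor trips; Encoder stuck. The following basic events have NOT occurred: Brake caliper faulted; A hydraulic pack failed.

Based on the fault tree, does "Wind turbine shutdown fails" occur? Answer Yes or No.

Safety chain inoperative [AND]: Encoder stuck=occurs, #3 rotor brake malfunctions=occurs → all inputs occur → occurs.
Pitch system fails [AND]: B pitch battery failed=occurs, A hydraulic pack failed=not, Contactor trips=occurs → not all inputs occur → does not occur.
Converter path fails [OR]: Pitch system fails=not, Brake caliper faulted=not, C limit switch lost=occurs → at least one input occurs → occurs.
Rotor brake unavailable [AND]: Safety PLC degraded=occurs, B pitch motor is out=occurs, Converter path fails=occurs, Reserve yaw brake failed=occurs → all inputs occur → occurs.
Wind turbine shutdown fails [AND]: Safety chain inoperative=occurs, Rotor brake unavailable=occurs → all inputs occur → occurs.

Yes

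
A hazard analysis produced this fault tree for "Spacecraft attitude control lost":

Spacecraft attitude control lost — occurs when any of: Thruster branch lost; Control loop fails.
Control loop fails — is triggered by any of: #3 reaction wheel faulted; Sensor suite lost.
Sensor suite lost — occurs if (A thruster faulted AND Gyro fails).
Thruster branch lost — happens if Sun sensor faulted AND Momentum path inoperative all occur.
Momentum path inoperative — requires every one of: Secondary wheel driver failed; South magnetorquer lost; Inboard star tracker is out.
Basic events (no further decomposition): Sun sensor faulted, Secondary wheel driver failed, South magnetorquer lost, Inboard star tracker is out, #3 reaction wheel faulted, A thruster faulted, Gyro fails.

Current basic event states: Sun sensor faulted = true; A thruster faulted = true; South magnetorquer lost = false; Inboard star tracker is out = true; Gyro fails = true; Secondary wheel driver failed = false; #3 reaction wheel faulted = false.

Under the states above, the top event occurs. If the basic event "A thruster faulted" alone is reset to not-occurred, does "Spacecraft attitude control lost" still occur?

Counterfactual: set "A thruster faulted" to not occurred.
Momentum path inoperative [AND]: Secondary wheel driver failed=not, South magnetorquer lost=not, Inboard star tracker is out=occurs → not all inputs occur → does not occur.
Thruster branch lost [AND]: Sun sensor faulted=occurs, Momentum path inoperative=not → not all inputs occur → does not occur.
Sensor suite lost [AND]: A thruster faulted=not, Gyro fails=occurs → not all inputs occur → does not occur.
Control loop fails [OR]: #3 reaction wheel faulted=not, Sensor suite lost=not → no input occurs → does not occur.
Spacecraft attitude control lost [OR]: Thruster branch lost=not, Control loop fails=not → no input occurs → does not occur.

No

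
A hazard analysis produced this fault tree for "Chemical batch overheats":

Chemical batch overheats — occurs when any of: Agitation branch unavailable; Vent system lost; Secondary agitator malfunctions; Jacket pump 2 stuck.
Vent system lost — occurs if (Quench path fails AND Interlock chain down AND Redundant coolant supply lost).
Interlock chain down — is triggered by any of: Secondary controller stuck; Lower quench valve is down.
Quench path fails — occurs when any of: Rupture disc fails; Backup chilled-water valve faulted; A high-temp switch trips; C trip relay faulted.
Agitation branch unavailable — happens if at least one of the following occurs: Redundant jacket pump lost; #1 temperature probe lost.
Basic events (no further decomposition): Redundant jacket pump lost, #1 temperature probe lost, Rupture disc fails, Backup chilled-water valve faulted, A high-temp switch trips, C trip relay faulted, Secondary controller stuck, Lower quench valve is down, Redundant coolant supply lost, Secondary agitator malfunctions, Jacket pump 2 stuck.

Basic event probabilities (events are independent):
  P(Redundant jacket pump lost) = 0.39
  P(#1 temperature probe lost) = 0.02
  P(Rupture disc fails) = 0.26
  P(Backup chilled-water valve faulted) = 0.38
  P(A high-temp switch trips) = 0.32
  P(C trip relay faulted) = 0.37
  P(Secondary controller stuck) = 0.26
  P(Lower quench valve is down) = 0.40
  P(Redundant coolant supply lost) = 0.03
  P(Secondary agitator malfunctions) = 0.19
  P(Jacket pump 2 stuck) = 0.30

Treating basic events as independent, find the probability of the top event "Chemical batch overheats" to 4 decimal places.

0.6656

P(Agitation branch unavailable) [OR] = 1 − (1−0.39) × (1−0.02) = 0.402200
P(Quench path fails) [OR] = 1 − (1−0.26) × (1−0.38) × (1−0.32) × (1−0.37) = 0.803450
P(Interlock chain down) [OR] = 1 − (1−0.26) × (1−0.40) = 0.556000
P(Vent system lost) [AND] = 0.803450 × 0.556000 × 0.03 = 0.013402
P(Chemical batch overheats) [OR] = 1 − (1−0.402200) × (1−0.013402) × (1−0.19) × (1−0.30) = 0.665590
Rounded to 4 decimal places: P(Chemical batch overheats) ≈ 0.6656.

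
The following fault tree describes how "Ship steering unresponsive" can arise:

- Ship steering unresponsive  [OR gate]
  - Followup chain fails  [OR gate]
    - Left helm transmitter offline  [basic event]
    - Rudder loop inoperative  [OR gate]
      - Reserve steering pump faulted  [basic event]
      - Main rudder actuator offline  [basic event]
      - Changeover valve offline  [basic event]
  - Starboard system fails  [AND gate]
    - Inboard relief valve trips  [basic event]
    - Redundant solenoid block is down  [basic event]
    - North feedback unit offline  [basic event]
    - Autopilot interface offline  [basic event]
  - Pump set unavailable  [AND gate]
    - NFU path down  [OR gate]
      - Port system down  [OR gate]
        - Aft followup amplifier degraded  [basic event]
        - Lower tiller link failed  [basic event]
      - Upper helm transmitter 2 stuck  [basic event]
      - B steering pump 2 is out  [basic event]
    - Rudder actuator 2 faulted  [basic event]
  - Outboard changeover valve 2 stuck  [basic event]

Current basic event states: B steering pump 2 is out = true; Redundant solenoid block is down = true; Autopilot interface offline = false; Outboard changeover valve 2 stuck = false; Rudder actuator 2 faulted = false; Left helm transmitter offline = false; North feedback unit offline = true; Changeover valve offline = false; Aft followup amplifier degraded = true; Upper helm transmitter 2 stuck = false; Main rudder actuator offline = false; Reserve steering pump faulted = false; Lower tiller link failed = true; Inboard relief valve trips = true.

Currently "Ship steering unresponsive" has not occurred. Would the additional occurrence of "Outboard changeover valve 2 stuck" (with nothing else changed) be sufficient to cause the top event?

Counterfactual: set "Outboard changeover valve 2 stuck" to occurred.
Rudder loop inoperative [OR]: Reserve steering pump faulted=not, Main rudder actuator offline=not, Changeover valve offline=not → no input occurs → does not occur.
Followup chain fails [OR]: Left helm transmitter offline=not, Rudder loop inoperative=not → no input occurs → does not occur.
Starboard system fails [AND]: Inboard relief valve trips=occurs, Redundant solenoid block is down=occurs, North feedback unit offline=occurs, Autopilot interface offline=not → not all inputs occur → does not occur.
Port system down [OR]: Aft followup amplifier degraded=occurs, Lower tiller link failed=occurs → at least one input occurs → occurs.
NFU path down [OR]: Port system down=occurs, Upper helm transmitter 2 stuck=not, B steering pump 2 is out=occurs → at least one input occurs → occurs.
Pump set unavailable [AND]: NFU path down=occurs, Rudder actuator 2 faulted=not → not all inputs occur → does not occur.
Ship steering unresponsive [OR]: Followup chain fails=not, Starboard system fails=not, Pump set unavailable=not, Outboard changeover valve 2 stuck=occurs → at least one input occurs → occurs.

Yes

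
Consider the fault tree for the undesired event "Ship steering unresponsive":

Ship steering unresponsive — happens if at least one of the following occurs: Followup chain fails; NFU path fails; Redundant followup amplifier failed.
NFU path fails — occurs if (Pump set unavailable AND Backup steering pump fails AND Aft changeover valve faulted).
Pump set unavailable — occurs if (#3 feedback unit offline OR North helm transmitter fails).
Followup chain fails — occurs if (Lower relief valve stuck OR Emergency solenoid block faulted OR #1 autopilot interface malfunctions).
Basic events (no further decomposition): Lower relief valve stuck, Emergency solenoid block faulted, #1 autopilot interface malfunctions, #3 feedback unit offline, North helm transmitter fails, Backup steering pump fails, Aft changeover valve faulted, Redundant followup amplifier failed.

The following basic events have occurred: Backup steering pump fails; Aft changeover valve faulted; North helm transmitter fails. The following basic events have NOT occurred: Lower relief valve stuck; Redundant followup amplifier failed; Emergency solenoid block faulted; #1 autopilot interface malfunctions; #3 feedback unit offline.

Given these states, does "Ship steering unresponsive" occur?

Yes

Followup chain fails [OR]: Lower relief valve stuck=not, Emergency solenoid block faulted=not, #1 autopilot interface malfunctions=not → no input occurs → does not occur.
Pump set unavailable [OR]: #3 feedback unit offline=not, North helm transmitter fails=occurs → at least one input occurs → occurs.
NFU path fails [AND]: Pump set unavailable=occurs, Backup steering pump fails=occurs, Aft changeover valve faulted=occurs → all inputs occur → occurs.
Ship steering unresponsive [OR]: Followup chain fails=not, NFU path fails=occurs, Redundant followup amplifier failed=not → at least one input occurs → occurs.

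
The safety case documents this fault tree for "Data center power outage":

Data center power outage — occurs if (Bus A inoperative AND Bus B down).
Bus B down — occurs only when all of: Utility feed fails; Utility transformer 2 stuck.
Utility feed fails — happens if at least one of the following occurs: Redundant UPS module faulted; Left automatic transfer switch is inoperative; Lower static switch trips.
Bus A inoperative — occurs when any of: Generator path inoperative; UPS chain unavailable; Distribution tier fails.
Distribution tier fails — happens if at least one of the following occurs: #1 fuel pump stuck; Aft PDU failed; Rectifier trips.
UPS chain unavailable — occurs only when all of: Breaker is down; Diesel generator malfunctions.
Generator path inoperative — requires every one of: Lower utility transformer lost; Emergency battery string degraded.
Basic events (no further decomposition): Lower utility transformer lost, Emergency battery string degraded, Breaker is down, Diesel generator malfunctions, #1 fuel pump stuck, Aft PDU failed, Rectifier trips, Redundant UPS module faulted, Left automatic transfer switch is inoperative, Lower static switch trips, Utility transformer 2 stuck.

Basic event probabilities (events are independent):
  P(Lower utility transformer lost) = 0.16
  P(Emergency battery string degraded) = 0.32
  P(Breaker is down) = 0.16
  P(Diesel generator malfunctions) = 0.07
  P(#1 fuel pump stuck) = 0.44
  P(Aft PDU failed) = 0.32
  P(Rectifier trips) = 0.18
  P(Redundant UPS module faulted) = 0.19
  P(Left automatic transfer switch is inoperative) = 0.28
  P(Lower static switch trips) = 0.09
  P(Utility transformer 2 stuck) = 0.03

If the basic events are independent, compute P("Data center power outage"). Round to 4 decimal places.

0.0100

P(Generator path inoperative) [AND] = 0.16 × 0.32 = 0.051200
P(UPS chain unavailable) [AND] = 0.16 × 0.07 = 0.011200
P(Distribution tier fails) [OR] = 1 − (1−0.44) × (1−0.32) × (1−0.18) = 0.687744
P(Bus A inoperative) [OR] = 1 − (1−0.051200) × (1−0.011200) × (1−0.687744) = 0.707050
P(Utility feed fails) [OR] = 1 − (1−0.19) × (1−0.28) × (1−0.09) = 0.469288
P(Bus B down) [AND] = 0.469288 × 0.03 = 0.014079
P(Data center power outage) [AND] = 0.707050 × 0.014079 = 0.009955
Rounded to 4 decimal places: P(Data center power outage) ≈ 0.0100.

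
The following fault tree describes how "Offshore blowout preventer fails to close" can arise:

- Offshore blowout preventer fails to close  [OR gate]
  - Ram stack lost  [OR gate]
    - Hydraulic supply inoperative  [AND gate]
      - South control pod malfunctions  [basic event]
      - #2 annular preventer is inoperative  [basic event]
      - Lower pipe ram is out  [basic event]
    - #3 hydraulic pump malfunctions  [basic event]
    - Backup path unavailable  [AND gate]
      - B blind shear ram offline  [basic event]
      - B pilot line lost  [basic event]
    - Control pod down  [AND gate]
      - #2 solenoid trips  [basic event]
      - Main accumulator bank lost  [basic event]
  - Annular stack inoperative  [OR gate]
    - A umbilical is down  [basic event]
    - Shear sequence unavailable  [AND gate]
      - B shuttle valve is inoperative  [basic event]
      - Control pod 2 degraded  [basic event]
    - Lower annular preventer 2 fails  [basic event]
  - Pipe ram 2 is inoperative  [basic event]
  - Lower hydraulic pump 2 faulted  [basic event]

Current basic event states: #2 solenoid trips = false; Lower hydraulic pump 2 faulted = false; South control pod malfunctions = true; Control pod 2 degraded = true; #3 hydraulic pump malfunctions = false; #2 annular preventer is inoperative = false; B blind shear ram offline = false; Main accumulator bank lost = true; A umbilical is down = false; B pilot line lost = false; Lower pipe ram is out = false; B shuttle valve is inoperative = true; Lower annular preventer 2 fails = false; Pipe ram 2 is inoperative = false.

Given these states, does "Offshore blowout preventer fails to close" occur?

Yes

Hydraulic supply inoperative [AND]: South control pod malfunctions=occurs, #2 annular preventer is inoperative=not, Lower pipe ram is out=not → not all inputs occur → does not occur.
Backup path unavailable [AND]: B blind shear ram offline=not, B pilot line lost=not → not all inputs occur → does not occur.
Control pod down [AND]: #2 solenoid trips=not, Main accumulator bank lost=occurs → not all inputs occur → does not occur.
Ram stack lost [OR]: Hydraulic supply inoperative=not, #3 hydraulic pump malfunctions=not, Backup path unavailable=not, Control pod down=not → no input occurs → does not occur.
Shear sequence unavailable [AND]: B shuttle valve is inoperative=occurs, Control pod 2 degraded=occurs → all inputs occur → occurs.
Annular stack inoperative [OR]: A umbilical is down=not, Shear sequence unavailable=occurs, Lower annular preventer 2 fails=not → at least one input occurs → occurs.
Offshore blowout preventer fails to close [OR]: Ram stack lost=not, Annular stack inoperative=occurs, Pipe ram 2 is inoperative=not, Lower hydraulic pump 2 faulted=not → at least one input occurs → occurs.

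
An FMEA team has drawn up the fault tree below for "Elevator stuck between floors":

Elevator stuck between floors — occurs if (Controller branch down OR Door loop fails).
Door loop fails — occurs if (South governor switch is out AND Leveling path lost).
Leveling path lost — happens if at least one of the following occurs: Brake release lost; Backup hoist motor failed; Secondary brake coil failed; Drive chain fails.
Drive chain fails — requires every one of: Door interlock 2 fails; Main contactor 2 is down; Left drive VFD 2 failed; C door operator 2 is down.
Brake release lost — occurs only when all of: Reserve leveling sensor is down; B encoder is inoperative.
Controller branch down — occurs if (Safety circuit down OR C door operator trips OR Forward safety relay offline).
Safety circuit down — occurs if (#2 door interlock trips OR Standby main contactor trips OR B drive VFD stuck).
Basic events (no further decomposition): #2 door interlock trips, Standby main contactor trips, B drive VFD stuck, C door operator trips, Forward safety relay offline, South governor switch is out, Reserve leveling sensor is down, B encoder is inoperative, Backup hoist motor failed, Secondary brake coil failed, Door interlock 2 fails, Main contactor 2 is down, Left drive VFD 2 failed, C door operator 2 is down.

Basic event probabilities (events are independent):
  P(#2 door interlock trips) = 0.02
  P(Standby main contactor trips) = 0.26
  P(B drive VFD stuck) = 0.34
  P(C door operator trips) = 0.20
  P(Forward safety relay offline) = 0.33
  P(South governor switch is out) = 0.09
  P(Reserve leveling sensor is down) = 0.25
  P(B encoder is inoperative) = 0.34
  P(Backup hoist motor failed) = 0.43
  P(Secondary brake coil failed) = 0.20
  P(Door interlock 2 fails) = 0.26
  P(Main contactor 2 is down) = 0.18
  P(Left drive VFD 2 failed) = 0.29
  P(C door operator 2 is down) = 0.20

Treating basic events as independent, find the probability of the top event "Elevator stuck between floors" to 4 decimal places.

P(Safety circuit down) [OR] = 1 − (1−0.02) × (1−0.26) × (1−0.34) = 0.521368
P(Controller branch down) [OR] = 1 − (1−0.521368) × (1−0.20) × (1−0.33) = 0.743453
P(Brake release lost) [AND] = 0.25 × 0.34 = 0.085000
P(Drive chain fails) [AND] = 0.26 × 0.18 × 0.29 × 0.20 = 0.002714
P(Leveling path lost) [OR] = 1 − (1−0.085000) × (1−0.43) × (1−0.20) × (1−0.002714) = 0.583892
P(Door loop fails) [AND] = 0.09 × 0.583892 = 0.052550
P(Elevator stuck between floors) [OR] = 1 − (1−0.743453) × (1−0.052550) = 0.756935
Rounded to 4 decimal places: P(Elevator stuck between floors) ≈ 0.7569.

0.7569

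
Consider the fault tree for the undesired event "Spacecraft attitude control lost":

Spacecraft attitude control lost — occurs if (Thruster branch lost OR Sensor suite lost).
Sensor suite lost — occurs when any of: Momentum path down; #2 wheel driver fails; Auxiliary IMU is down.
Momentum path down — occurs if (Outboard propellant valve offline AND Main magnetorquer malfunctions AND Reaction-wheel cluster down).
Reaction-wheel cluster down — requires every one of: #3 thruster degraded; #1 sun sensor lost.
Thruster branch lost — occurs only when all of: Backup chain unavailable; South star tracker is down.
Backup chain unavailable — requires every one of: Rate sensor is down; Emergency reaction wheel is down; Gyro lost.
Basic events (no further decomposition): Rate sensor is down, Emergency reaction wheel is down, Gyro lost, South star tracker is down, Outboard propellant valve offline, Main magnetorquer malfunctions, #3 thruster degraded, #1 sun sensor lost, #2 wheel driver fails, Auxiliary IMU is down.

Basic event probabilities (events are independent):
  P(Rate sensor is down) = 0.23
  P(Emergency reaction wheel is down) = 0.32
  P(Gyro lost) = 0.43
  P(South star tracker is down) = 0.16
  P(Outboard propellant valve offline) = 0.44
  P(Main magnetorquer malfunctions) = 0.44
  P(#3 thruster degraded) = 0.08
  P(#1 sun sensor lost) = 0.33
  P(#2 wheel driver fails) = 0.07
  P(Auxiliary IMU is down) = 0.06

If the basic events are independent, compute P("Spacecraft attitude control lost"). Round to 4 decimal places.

P(Backup chain unavailable) [AND] = 0.23 × 0.32 × 0.43 = 0.031648
P(Thruster branch lost) [AND] = 0.031648 × 0.16 = 0.005064
P(Reaction-wheel cluster down) [AND] = 0.08 × 0.33 = 0.026400
P(Momentum path down) [AND] = 0.44 × 0.44 × 0.026400 = 0.005111
P(Sensor suite lost) [OR] = 1 − (1−0.005111) × (1−0.07) × (1−0.06) = 0.130268
P(Spacecraft attitude control lost) [OR] = 1 − (1−0.005064) × (1−0.130268) = 0.134672
Rounded to 4 decimal places: P(Spacecraft attitude control lost) ≈ 0.1347.

0.1347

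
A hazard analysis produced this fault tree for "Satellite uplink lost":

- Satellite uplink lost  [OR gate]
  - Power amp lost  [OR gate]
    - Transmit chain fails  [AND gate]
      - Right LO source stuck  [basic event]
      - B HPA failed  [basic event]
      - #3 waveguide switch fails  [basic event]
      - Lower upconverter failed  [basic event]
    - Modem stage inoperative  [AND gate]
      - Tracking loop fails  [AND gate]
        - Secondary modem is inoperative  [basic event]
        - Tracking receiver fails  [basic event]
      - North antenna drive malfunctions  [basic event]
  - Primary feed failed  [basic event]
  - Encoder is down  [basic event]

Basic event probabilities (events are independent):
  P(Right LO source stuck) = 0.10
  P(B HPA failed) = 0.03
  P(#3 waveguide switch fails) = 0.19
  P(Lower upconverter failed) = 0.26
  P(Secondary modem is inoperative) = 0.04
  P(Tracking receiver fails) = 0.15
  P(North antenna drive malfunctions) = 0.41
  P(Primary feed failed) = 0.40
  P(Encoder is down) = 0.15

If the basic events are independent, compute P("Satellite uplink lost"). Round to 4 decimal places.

0.4913

P(Transmit chain fails) [AND] = 0.10 × 0.03 × 0.19 × 0.26 = 0.000148
P(Tracking loop fails) [AND] = 0.04 × 0.15 = 0.006000
P(Modem stage inoperative) [AND] = 0.006000 × 0.41 = 0.002460
P(Power amp lost) [OR] = 1 − (1−0.000148) × (1−0.002460) = 0.002608
P(Satellite uplink lost) [OR] = 1 − (1−0.002608) × (1−0.40) × (1−0.15) = 0.491330
Rounded to 4 decimal places: P(Satellite uplink lost) ≈ 0.4913.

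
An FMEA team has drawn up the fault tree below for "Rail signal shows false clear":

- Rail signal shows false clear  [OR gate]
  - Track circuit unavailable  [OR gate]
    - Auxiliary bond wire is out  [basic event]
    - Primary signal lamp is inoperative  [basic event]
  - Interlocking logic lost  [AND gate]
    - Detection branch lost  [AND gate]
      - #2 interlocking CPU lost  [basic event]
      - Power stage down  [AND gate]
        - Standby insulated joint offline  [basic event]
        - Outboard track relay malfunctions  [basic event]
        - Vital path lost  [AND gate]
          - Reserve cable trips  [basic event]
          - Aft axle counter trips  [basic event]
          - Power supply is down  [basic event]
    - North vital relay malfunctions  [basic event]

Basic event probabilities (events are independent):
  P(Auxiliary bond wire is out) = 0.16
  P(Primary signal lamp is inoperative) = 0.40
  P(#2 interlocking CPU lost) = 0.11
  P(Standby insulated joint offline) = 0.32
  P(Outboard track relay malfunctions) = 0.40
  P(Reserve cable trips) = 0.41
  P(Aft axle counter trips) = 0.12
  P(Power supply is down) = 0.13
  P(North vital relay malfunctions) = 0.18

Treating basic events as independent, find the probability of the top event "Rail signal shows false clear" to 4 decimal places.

0.4960

P(Track circuit unavailable) [OR] = 1 − (1−0.16) × (1−0.40) = 0.496000
P(Vital path lost) [AND] = 0.41 × 0.12 × 0.13 = 0.006396
P(Power stage down) [AND] = 0.32 × 0.40 × 0.006396 = 0.000819
P(Detection branch lost) [AND] = 0.11 × 0.000819 = 0.000090
P(Interlocking logic lost) [AND] = 0.000090 × 0.18 = 0.000016
P(Rail signal shows false clear) [OR] = 1 − (1−0.496000) × (1−0.000016) = 0.496008
Rounded to 4 decimal places: P(Rail signal shows false clear) ≈ 0.4960.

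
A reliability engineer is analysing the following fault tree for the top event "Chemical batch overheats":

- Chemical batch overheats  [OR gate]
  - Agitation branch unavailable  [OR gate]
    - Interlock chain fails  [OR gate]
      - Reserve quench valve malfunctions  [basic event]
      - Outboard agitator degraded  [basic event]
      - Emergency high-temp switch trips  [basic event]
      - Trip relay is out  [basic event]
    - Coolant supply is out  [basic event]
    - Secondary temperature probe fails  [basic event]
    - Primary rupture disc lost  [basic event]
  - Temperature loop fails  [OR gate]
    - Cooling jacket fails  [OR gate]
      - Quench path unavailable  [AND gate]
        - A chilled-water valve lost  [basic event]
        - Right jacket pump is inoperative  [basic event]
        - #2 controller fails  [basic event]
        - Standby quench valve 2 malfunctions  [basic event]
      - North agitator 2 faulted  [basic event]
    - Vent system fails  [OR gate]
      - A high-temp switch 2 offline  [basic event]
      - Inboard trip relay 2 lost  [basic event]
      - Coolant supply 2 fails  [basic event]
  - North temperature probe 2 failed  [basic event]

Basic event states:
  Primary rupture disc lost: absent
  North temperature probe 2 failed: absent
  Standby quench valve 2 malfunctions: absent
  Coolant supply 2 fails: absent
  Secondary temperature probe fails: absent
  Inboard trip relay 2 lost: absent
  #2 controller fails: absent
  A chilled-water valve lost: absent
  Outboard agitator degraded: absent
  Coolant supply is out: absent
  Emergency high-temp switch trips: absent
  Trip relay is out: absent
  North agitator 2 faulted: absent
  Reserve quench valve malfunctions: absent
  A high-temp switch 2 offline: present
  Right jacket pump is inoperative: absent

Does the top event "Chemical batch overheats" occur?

Interlock chain fails [OR]: Reserve quench valve malfunctions=not, Outboard agitator degraded=not, Emergency high-temp switch trips=not, Trip relay is out=not → no input occurs → does not occur.
Agitation branch unavailable [OR]: Interlock chain fails=not, Coolant supply is out=not, Secondary temperature probe fails=not, Primary rupture disc lost=not → no input occurs → does not occur.
Quench path unavailable [AND]: A chilled-water valve lost=not, Right jacket pump is inoperative=not, #2 controller fails=not, Standby quench valve 2 malfunctions=not → not all inputs occur → does not occur.
Cooling jacket fails [OR]: Quench path unavailable=not, North agitator 2 faulted=not → no input occurs → does not occur.
Vent system fails [OR]: A high-temp switch 2 offline=occurs, Inboard trip relay 2 lost=not, Coolant supply 2 fails=not → at least one input occurs → occurs.
Temperature loop fails [OR]: Cooling jacket fails=not, Vent system fails=occurs → at least one input occurs → occurs.
Chemical batch overheats [OR]: Agitation branch unavailable=not, Temperature loop fails=occurs, North temperature probe 2 failed=not → at least one input occurs → occurs.

Yes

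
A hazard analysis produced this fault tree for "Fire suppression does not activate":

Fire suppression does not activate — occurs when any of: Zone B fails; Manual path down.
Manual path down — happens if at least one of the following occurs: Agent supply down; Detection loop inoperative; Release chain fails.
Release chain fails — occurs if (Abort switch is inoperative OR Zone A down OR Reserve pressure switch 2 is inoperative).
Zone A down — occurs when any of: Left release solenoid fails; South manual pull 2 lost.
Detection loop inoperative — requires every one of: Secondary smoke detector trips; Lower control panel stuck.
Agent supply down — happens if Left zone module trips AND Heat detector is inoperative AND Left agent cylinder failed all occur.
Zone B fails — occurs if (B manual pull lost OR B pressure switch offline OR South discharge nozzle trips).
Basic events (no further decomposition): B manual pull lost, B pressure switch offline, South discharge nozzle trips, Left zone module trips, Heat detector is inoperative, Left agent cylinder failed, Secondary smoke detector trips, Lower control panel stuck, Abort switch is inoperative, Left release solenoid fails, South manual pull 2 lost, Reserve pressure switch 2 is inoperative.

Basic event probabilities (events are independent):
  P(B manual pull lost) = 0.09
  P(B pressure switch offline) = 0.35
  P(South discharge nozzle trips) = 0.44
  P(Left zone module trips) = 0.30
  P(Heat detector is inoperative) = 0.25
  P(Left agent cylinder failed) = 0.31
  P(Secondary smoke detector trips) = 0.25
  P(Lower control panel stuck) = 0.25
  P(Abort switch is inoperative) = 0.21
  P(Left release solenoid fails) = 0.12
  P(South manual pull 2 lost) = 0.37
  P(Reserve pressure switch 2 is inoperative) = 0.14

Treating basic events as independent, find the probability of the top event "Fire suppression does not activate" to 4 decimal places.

0.8858

P(Zone B fails) [OR] = 1 − (1−0.09) × (1−0.35) × (1−0.44) = 0.668760
P(Agent supply down) [AND] = 0.30 × 0.25 × 0.31 = 0.023250
P(Detection loop inoperative) [AND] = 0.25 × 0.25 = 0.062500
P(Zone A down) [OR] = 1 − (1−0.12) × (1−0.37) = 0.445600
P(Release chain fails) [OR] = 1 − (1−0.21) × (1−0.445600) × (1−0.14) = 0.623341
P(Manual path down) [OR] = 1 − (1−0.023250) × (1−0.062500) × (1−0.623341) = 0.655092
P(Fire suppression does not activate) [OR] = 1 − (1−0.668760) × (1−0.655092) = 0.885753
Rounded to 4 decimal places: P(Fire suppression does not activate) ≈ 0.8858.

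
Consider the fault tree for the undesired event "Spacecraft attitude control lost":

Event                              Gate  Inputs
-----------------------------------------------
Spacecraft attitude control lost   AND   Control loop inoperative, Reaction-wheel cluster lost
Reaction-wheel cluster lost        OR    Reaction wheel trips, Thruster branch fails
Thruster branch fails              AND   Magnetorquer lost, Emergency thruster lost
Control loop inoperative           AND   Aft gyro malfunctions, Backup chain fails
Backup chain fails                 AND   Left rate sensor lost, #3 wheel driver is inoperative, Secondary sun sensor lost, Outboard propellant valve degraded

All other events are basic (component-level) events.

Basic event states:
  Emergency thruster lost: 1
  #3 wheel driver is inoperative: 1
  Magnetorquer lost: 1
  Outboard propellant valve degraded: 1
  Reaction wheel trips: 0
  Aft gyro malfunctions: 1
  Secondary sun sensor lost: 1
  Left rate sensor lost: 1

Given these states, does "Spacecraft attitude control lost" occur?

Yes

Backup chain fails [AND]: Left rate sensor lost=occurs, #3 wheel driver is inoperative=occurs, Secondary sun sensor lost=occurs, Outboard propellant valve degraded=occurs → all inputs occur → occurs.
Control loop inoperative [AND]: Aft gyro malfunctions=occurs, Backup chain fails=occurs → all inputs occur → occurs.
Thruster branch fails [AND]: Magnetorquer lost=occurs, Emergency thruster lost=occurs → all inputs occur → occurs.
Reaction-wheel cluster lost [OR]: Reaction wheel trips=not, Thruster branch fails=occurs → at least one input occurs → occurs.
Spacecraft attitude control lost [AND]: Control loop inoperative=occurs, Reaction-wheel cluster lost=occurs → all inputs occur → occurs.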